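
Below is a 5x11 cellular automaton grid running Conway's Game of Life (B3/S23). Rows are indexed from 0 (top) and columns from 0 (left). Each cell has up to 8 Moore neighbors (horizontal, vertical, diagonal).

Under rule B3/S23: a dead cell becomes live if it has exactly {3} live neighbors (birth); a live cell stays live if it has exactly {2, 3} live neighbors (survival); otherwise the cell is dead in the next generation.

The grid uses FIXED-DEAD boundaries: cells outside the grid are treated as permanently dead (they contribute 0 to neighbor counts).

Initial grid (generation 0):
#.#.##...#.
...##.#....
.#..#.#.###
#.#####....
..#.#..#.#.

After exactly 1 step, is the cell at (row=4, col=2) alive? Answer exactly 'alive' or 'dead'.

Simulating step by step:
Generation 0 (given above): 24 live cells
Generation 1: 18 live cells
....##.....
.##...###.#
.#....#..#.
..#...#...#
.##.#.#....

Cell (4,2) at generation 1: 1 -> alive

Answer: alive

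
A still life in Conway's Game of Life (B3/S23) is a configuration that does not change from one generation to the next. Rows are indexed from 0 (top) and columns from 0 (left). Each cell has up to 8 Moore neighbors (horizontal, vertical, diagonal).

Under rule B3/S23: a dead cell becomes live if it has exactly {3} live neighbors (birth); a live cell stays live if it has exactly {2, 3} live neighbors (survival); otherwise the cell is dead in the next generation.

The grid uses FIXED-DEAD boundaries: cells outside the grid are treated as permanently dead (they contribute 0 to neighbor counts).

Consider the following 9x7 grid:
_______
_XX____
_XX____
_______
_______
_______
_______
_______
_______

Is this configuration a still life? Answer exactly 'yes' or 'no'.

Compute generation 1 and compare to generation 0 (given above):
Generation 1:
_______
_XX____
_XX____
_______
_______
_______
_______
_______
_______
The grids are IDENTICAL -> still life.

Answer: yes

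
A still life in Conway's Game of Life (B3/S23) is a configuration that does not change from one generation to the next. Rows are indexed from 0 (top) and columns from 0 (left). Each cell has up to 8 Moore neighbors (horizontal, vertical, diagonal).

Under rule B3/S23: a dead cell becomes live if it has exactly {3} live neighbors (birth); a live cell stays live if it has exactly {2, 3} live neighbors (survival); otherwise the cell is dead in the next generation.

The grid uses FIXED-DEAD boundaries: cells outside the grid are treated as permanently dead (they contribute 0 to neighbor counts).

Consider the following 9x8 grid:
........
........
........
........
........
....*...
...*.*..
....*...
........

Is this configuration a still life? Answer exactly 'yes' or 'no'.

Answer: yes

Derivation:
Compute generation 1 and compare to generation 0 (given above):
Generation 1:
........
........
........
........
........
....*...
...*.*..
....*...
........
The grids are IDENTICAL -> still life.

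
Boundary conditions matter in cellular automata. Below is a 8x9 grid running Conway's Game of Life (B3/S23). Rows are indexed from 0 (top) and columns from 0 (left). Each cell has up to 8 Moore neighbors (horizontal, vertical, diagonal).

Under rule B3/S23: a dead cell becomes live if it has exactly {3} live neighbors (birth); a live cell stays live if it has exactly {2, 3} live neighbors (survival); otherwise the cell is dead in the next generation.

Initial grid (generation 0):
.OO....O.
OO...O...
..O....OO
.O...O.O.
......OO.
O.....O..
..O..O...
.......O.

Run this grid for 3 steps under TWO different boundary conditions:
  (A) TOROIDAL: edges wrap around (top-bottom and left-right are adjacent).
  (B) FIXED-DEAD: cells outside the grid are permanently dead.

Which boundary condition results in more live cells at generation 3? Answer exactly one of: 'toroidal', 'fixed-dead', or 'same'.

Answer: fixed-dead

Derivation:
Under TOROIDAL boundary, generation 3:
.OOO.....
........O
.....OO..
.....O...
.....O.OO
......OOO
.....OO..
.....OOO.
Population = 18

Under FIXED-DEAD boundary, generation 3:
OO.....O.
O.O...O.O
.O...OO.O
.....O..O
.....O...
....OO.OO
.....O.O.
......O..
Population = 21

Comparison: toroidal=18, fixed-dead=21 -> fixed-dead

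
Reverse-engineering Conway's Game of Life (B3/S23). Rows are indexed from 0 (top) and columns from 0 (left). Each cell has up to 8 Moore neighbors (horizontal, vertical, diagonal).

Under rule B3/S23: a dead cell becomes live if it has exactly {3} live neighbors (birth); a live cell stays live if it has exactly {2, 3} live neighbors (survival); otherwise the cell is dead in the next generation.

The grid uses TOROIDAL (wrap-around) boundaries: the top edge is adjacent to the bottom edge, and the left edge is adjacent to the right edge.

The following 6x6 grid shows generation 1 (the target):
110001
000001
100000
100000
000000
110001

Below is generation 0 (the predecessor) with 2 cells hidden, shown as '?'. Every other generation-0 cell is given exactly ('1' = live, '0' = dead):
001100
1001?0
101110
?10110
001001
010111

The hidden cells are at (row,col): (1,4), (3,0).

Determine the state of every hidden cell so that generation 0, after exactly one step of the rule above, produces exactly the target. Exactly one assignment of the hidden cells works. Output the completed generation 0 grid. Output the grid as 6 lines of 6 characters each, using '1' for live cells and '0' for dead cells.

Hidden generation-0 cells (in order): (1,4), (3,0).
A hidden cell only influences target cells in its own 3x3 neighborhood. Try each of the 2^2 = 4 assignments, step the completed generation 0 forward once under B3/S23, and compare with the target:
  (1,4)=0 (3,0)=0 -> step gives (3,1)='1' but target has '0' -> reject
  (1,4)=0 (3,0)=1 -> step reproduces the target at every cell -> ACCEPT
  (1,4)=1 (3,0)=0 -> step gives (0,5)='0' but target has '1' -> reject
  (1,4)=1 (3,0)=1 -> step gives (0,5)='0' but target has '1' -> reject
Unique solution: (1,4)=dead, (3,0)=live.
Check: live-neighbor counts of every cell in the completed generation 0:
334453
145543
354545
345545
544564
325442
Applying B3/S23 to generation 0 with these counts gives:
110001
000001
100000
100000
000000
110001
which matches the target exactly.

Answer: 001100
100100
101110
110110
001001
010111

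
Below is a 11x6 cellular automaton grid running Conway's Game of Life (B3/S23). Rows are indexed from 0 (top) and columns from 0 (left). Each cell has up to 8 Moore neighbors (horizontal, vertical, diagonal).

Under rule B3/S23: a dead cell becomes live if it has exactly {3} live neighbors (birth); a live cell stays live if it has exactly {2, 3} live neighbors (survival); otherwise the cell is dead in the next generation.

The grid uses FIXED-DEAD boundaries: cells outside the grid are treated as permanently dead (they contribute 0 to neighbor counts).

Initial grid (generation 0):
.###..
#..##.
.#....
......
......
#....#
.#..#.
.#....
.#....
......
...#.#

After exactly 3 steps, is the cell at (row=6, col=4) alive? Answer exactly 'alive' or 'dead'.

Simulating step by step:
Generation 0 (given above): 15 live cells
Generation 1: 12 live cells
.####.
#..##.
......
......
......
......
##....
###...
......
......
......
Generation 2: 10 live cells
.##.#.
.#..#.
......
......
......
......
#.#...
#.#...
.#....
......
......
Generation 3: 9 live cells
.###..
.###..
......
......
......
......
......
#.#...
.#....
......
......

Cell (6,4) at generation 3: 0 -> dead

Answer: dead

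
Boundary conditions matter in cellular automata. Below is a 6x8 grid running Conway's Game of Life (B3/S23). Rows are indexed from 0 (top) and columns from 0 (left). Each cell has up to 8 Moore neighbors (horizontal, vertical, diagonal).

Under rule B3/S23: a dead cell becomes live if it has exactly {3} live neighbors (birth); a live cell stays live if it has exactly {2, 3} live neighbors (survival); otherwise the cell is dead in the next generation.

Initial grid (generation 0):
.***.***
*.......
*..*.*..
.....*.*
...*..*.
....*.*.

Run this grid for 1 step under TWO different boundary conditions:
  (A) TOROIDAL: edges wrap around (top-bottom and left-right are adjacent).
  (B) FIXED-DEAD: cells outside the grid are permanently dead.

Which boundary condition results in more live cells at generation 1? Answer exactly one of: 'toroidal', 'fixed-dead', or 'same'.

Answer: toroidal

Derivation:
Under TOROIDAL boundary, generation 1:
********
*..*.*..
*...*.**
.....*.*
....*.**
....*...
Population = 21

Under FIXED-DEAD boundary, generation 1:
.**...*.
*..*.*..
....*.*.
.....*..
....*.**
.....*..
Population = 13

Comparison: toroidal=21, fixed-dead=13 -> toroidal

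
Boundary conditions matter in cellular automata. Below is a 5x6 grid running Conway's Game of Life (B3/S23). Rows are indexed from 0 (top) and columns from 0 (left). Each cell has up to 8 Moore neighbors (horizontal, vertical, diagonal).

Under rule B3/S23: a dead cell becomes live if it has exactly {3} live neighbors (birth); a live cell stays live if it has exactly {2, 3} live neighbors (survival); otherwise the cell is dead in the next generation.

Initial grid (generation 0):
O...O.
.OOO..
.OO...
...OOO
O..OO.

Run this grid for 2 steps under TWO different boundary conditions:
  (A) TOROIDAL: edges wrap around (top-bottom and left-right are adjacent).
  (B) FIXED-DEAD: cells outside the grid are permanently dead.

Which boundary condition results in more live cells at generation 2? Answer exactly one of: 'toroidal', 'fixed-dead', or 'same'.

Under TOROIDAL boundary, generation 2:
OO....
O.....
..O...
.....O
......
Population = 5

Under FIXED-DEAD boundary, generation 2:
.OOO..
O..O..
OOO...
..O.O.
....O.
Population = 11

Comparison: toroidal=5, fixed-dead=11 -> fixed-dead

Answer: fixed-dead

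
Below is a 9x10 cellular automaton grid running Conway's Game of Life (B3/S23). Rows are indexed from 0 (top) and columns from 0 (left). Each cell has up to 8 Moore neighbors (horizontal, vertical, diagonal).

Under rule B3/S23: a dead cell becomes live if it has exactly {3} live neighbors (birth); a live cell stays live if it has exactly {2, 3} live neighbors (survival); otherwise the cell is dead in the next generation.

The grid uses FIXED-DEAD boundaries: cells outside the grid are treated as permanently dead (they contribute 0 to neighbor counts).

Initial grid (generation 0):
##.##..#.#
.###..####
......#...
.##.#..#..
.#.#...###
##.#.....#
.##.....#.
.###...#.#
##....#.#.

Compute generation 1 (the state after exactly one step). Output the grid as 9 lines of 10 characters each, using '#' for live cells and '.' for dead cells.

Answer: ##.##.##.#
##.####..#
.....##...
.###..##..
...##..#.#
#..#...#.#
........##
...#...#.#
##.....##.

Derivation:
Simulating step by step:
Generation 0 (given above): 39 live cells
Generation 1: 38 live cells
(generation 1 grid is the final answer)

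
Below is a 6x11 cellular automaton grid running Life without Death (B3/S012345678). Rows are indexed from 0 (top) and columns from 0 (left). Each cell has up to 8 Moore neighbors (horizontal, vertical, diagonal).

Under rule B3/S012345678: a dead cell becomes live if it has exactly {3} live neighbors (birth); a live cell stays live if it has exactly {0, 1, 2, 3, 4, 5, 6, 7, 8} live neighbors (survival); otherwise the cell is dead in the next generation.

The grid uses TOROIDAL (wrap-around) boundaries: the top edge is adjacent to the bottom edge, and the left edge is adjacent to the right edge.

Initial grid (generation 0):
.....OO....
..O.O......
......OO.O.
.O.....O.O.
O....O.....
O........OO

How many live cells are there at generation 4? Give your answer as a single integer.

Answer: 46

Derivation:
Simulating step by step:
Generation 0 (given above): 15 live cells
Generation 1: 23 live cells
.....OO...O
..O.O..O...
......OO.O.
.O.....O.OO
OO...O..OO.
O....OO..OO
Generation 2: 34 live cells
O...OOOO.OO
..O.O..OO..
......OO.OO
.O.....O.OO
OO...O.OOO.
OO..OOOOOOO
Generation 3: 39 live cells
O...OOOO.OO
O.OOO..OO..
O.....OO.OO
.O.....O.OO
OOO.OO.OOO.
OO..OOOOOOO
Generation 4: 46 live cells
O.O.OOOO.OO
O.OOO..OO..
O.OO..OO.OO
.OO..O.O.OO
OOOOOO.OOO.
OOO.OOOOOOO
Population at generation 4: 46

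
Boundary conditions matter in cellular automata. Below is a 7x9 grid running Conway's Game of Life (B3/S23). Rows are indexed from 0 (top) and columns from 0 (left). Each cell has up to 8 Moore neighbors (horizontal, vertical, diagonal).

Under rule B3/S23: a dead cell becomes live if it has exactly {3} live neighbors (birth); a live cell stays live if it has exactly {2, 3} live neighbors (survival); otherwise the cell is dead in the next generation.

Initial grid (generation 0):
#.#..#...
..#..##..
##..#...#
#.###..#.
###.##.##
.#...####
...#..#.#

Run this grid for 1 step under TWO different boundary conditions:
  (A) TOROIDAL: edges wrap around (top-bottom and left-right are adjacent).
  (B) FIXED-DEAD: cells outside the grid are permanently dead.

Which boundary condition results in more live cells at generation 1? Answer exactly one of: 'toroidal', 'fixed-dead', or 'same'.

Answer: toroidal

Derivation:
Under TOROIDAL boundary, generation 1:
.#####.#.
..#####.#
#...#.###
......##.
.........
.#.#.....
.##.#...#
Population = 25

Under FIXED-DEAD boundary, generation 1:
.#...##..
#.#####..
#...#.##.
......##.
#........
##.#.....
.....##.#
Population = 22

Comparison: toroidal=25, fixed-dead=22 -> toroidal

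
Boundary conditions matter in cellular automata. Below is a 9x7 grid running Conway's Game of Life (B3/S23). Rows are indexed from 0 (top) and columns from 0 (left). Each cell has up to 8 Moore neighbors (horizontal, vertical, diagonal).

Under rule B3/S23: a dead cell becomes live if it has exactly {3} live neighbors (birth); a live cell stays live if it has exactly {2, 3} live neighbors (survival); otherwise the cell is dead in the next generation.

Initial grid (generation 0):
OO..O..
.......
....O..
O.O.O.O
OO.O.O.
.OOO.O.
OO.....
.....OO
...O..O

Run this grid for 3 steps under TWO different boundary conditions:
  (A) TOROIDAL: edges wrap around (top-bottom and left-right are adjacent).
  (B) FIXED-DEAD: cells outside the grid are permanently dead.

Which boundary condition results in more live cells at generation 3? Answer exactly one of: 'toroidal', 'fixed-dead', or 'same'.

Answer: toroidal

Derivation:
Under TOROIDAL boundary, generation 3:
.......
....OO.
...O..O
O.O....
O..O...
O..O...
....OO.
O....O.
.......
Population = 14

Under FIXED-DEAD boundary, generation 3:
.......
.......
..OOOO.
.......
.O.O.O.
OOOO...
.......
......O
.......
Population = 12

Comparison: toroidal=14, fixed-dead=12 -> toroidal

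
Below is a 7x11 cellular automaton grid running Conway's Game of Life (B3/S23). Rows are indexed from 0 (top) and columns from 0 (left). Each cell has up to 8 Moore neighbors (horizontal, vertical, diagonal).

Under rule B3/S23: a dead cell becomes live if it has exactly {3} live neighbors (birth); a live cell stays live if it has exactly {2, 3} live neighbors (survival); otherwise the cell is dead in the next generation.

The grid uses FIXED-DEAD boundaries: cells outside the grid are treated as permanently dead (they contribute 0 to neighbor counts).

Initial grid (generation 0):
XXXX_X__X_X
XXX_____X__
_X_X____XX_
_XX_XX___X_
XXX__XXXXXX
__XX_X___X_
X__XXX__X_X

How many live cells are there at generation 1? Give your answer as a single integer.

Answer: 20

Derivation:
Simulating step by step:
Generation 0 (given above): 39 live cells
Generation 1: 20 live cells
X__X_____X_
____X__XX__
___XX___XX_
____XX_____
X______X__X
X__________
__XX_X___X_
Population at generation 1: 20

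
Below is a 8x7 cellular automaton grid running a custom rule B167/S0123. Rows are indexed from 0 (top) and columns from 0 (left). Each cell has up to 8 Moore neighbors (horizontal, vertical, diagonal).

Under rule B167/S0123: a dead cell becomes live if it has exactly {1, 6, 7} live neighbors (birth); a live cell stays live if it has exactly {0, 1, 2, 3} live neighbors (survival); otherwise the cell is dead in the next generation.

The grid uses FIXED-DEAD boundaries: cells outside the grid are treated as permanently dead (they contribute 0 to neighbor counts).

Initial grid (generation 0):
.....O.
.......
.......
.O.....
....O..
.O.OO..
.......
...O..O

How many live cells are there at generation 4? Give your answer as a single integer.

Simulating step by step:
Generation 0 (given above): 8 live cells
Generation 1: 28 live cells
....OOO
....OOO
OOO....
OOOOOO.
....O..
OO.OO..
OO....O
..OOOOO
Generation 2: 23 live cells
....O.O
....O.O
O......
O...OOO
...O..O
OO.OO.O
O.....O
..OOOOO
Generation 3: 29 live cells
....O.O
OO..O.O
O......
O.O.OOO
...O.OO
OO.OO.O
O....OO
O.OOOOO
Generation 4: 25 live cells
..O.O.O
OOO.O.O
O......
O.O.O.O
....O..
OO.O.O.
O...O..
O.OOO.O
Population at generation 4: 25

Answer: 25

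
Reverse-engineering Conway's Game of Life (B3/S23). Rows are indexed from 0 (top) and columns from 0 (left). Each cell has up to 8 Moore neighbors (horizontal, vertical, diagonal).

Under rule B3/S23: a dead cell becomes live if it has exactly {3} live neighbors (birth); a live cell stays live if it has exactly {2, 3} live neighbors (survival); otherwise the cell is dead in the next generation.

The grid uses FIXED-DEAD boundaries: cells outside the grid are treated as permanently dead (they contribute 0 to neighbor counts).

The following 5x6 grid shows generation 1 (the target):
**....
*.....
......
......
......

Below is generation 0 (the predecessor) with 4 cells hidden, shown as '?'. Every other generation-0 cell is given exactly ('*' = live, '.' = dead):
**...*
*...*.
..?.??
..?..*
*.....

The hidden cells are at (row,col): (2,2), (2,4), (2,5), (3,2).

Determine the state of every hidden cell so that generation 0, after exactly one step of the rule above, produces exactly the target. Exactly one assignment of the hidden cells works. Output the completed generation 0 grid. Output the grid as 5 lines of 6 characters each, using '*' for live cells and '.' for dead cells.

Hidden generation-0 cells (in order): (2,2), (2,4), (2,5), (3,2).
A hidden cell only influences target cells in its own 3x3 neighborhood. Try each of the 2^4 = 16 assignments, step the completed generation 0 forward once under B3/S23, and compare with the target:
  (2,2)=. (2,4)=. (2,5)=. (3,2)=. -> step gives (1,1)='*' but target has '.' -> reject
  (2,2)=. (2,4)=. (2,5)=. (3,2)=* -> step gives (1,1)='*' but target has '.' -> reject
  (2,2)=. (2,4)=. (2,5)=* (3,2)=. -> step gives (1,1)='*' but target has '.' -> reject
  (2,2)=. (2,4)=. (2,5)=* (3,2)=* -> step gives (1,1)='*' but target has '.' -> reject
  (2,2)=. (2,4)=* (2,5)=. (3,2)=. -> step gives (1,1)='*' but target has '.' -> reject
  (2,2)=. (2,4)=* (2,5)=. (3,2)=* -> step gives (1,1)='*' but target has '.' -> reject
  (2,2)=. (2,4)=* (2,5)=* (3,2)=. -> step gives (1,1)='*' but target has '.' -> reject
  (2,2)=. (2,4)=* (2,5)=* (3,2)=* -> step gives (1,1)='*' but target has '.' -> reject
  (2,2)=* (2,4)=. (2,5)=. (3,2)=. -> step reproduces the target at every cell -> ACCEPT
  (2,2)=* (2,4)=. (2,5)=. (3,2)=* -> step gives (2,1)='*' but target has '.' -> reject
  (2,2)=* (2,4)=. (2,5)=* (3,2)=. -> step gives (1,4)='*' but target has '.' -> reject
  (2,2)=* (2,4)=. (2,5)=* (3,2)=* -> step gives (1,4)='*' but target has '.' -> reject
  (2,2)=* (2,4)=* (2,5)=. (3,2)=. -> step gives (1,3)='*' but target has '.' -> reject
  (2,2)=* (2,4)=* (2,5)=. (3,2)=* -> step gives (1,3)='*' but target has '.' -> reject
  (2,2)=* (2,4)=* (2,5)=* (3,2)=. -> step gives (1,3)='*' but target has '.' -> reject
  (2,2)=* (2,4)=* (2,5)=* (3,2)=* -> step gives (1,3)='*' but target has '.' -> reject
Unique solution: (2,2)=live, (2,4)=dead, (2,5)=dead, (3,2)=dead.
Check: live-neighbor counts of every cell in the completed generation 0:
221121
242212
120222
121110
010011
Applying B3/S23 to generation 0 with these counts gives:
**....
*.....
......
......
......
which matches the target exactly.

Answer: **...*
*...*.
..*...
.....*
*.....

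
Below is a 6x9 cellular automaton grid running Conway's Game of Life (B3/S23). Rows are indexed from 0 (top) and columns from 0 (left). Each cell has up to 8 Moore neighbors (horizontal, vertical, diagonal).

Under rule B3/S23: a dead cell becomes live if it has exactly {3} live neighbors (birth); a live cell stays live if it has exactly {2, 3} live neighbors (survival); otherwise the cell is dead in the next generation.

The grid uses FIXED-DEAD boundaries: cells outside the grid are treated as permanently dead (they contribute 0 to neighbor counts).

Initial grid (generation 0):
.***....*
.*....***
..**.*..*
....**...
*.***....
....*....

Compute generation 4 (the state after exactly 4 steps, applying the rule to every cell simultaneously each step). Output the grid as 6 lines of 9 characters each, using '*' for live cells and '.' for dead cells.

Answer: .*.......
*.*..***.
****...*.
.**..***.
.....*...
.........

Derivation:
Simulating step by step:
Generation 0 (given above): 19 live cells
Generation 1: 14 live cells
.**.....*
.*..*.*.*
..**.*..*
.*...*...
.........
....*....
Generation 2: 15 live cells
.**....*.
.*..**..*
.***.***.
..*.*....
.........
.........
Generation 3: 14 live cells
.**......
*...**..*
.*....**.
.**.***..
.........
.........
Generation 4: 17 live cells
(generation 4 grid is the final answer)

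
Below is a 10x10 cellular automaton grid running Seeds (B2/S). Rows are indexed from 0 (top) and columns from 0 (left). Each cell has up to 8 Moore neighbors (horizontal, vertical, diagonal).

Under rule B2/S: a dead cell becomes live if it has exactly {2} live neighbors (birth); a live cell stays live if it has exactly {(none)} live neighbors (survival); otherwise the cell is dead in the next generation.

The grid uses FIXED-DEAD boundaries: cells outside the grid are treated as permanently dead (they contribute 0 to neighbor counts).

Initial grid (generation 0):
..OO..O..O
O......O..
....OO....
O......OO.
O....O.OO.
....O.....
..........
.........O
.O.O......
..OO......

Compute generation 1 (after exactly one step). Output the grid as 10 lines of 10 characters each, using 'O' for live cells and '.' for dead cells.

Answer: .O.....OO.
.OO.....O.
OO........
.O.......O
.O..O....O
.....OOOO.
..........
..O.......
....O.....
.O..O.....

Derivation:
Simulating step by step:
Generation 0 (given above): 21 live cells
Generation 1: 21 live cells
(generation 1 grid is the final answer)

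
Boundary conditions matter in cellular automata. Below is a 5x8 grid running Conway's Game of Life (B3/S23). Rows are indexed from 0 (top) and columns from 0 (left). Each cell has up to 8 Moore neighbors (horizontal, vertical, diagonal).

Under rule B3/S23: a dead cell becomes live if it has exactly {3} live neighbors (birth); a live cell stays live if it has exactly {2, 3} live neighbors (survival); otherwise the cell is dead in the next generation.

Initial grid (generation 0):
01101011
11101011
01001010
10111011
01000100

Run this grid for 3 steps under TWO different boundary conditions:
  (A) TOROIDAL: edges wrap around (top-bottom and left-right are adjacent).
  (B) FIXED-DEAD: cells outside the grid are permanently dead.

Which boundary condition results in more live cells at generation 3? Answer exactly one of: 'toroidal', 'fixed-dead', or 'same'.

Answer: fixed-dead

Derivation:
Under TOROIDAL boundary, generation 3:
00010010
00011100
00000000
10010001
00010100
Population = 10

Under FIXED-DEAD boundary, generation 3:
00100000
11001000
00101110
00000111
00000011
Population = 13

Comparison: toroidal=10, fixed-dead=13 -> fixed-dead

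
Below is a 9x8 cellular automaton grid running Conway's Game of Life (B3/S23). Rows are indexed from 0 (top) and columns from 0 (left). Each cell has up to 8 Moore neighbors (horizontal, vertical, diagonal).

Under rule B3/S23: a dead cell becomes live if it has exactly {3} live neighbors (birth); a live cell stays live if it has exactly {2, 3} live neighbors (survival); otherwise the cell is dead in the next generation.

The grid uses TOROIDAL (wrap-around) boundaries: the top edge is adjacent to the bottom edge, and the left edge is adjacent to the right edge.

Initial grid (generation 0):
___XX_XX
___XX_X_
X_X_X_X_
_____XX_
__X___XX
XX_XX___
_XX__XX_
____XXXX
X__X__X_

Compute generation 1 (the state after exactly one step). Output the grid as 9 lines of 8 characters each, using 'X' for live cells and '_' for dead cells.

Answer: __X___X_
__X___X_
____X_X_
_X_X____
XXXXX_XX
X__XX___
_XX_____
XXXXX___
X__X____

Derivation:
Simulating step by step:
Generation 0 (given above): 31 live cells
Generation 1: 27 live cells
(generation 1 grid is the final answer)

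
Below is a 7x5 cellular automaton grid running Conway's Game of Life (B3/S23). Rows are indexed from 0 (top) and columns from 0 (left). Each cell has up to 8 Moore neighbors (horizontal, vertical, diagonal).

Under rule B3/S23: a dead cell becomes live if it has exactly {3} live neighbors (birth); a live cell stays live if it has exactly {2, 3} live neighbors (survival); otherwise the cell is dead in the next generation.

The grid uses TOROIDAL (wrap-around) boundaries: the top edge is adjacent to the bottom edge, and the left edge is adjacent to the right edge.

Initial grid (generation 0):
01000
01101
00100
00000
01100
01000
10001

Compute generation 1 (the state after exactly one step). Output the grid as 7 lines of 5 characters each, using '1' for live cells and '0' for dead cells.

Simulating step by step:
Generation 0 (given above): 10 live cells
Generation 1: 19 live cells
(generation 1 grid is the final answer)

Answer: 01111
11110
01110
01100
01100
01100
11000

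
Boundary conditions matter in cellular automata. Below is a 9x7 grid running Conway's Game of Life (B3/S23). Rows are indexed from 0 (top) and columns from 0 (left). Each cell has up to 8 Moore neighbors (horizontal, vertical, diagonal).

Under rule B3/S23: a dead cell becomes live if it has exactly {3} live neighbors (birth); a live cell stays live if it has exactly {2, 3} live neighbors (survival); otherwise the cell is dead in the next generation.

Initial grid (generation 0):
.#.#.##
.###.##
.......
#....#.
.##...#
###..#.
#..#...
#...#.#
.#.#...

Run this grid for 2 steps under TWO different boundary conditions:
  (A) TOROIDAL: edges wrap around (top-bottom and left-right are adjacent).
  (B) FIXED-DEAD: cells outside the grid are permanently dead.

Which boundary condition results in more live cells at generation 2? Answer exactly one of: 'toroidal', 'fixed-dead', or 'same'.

Under TOROIDAL boundary, generation 2:
.#.#.##
...#...
...##..
...##..
###...#
.....#.
#....##
#.....#
.......
Population = 19

Under FIXED-DEAD boundary, generation 2:
.....##
##.#...
##.##.#
.#.##..
.##....
......#
#....#.
#....#.
.###...
Population = 23

Comparison: toroidal=19, fixed-dead=23 -> fixed-dead

Answer: fixed-dead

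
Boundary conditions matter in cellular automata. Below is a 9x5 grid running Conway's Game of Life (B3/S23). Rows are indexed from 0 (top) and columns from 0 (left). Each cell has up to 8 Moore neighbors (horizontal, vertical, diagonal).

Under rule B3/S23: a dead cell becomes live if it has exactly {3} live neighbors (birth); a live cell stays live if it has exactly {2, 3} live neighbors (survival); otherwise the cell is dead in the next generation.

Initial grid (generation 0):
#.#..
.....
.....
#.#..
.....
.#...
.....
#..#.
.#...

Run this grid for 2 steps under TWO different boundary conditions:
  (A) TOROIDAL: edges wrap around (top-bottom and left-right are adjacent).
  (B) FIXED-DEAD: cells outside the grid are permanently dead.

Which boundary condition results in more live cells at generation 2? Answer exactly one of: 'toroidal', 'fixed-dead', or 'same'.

Answer: toroidal

Derivation:
Under TOROIDAL boundary, generation 2:
.##..
.....
.....
.....
.....
.....
.....
##...
###..
Population = 7

Under FIXED-DEAD boundary, generation 2:
.....
.....
.....
.....
.....
.....
.....
.....
.....
Population = 0

Comparison: toroidal=7, fixed-dead=0 -> toroidal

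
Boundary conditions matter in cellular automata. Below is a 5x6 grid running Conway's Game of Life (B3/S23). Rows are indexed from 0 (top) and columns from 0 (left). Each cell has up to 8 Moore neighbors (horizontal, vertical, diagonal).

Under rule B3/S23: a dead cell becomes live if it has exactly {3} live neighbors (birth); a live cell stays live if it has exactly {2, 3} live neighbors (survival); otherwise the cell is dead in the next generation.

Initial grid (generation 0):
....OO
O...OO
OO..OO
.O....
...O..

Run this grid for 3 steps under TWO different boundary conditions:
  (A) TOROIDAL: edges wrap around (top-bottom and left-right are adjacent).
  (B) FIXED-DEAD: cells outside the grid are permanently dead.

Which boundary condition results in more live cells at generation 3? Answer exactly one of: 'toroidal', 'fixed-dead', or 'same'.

Under TOROIDAL boundary, generation 3:
......
OO....
......
......
......
Population = 2

Under FIXED-DEAD boundary, generation 3:
.OOO..
.OOO.O
O....O
.OOO.O
.OOOO.
Population = 17

Comparison: toroidal=2, fixed-dead=17 -> fixed-dead

Answer: fixed-dead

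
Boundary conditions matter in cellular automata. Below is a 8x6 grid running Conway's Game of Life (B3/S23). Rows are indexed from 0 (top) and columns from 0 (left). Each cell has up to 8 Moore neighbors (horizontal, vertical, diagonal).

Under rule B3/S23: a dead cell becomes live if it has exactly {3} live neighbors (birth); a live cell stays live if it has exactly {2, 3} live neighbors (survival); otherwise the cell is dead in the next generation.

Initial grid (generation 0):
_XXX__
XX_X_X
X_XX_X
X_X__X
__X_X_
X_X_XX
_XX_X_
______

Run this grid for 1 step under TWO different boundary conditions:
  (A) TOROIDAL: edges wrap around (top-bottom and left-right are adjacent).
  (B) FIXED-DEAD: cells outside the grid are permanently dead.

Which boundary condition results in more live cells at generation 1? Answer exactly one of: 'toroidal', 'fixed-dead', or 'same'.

Under TOROIDAL boundary, generation 1:
_X_XX_
_____X
___X__
X_X___
__X_X_
X_X_X_
XXX_X_
______
Population = 16

Under FIXED-DEAD boundary, generation 1:
XX_XX_
X_____
X__X_X
__X__X
__X_X_
__X_XX
_XX_XX
______
Population = 19

Comparison: toroidal=16, fixed-dead=19 -> fixed-dead

Answer: fixed-dead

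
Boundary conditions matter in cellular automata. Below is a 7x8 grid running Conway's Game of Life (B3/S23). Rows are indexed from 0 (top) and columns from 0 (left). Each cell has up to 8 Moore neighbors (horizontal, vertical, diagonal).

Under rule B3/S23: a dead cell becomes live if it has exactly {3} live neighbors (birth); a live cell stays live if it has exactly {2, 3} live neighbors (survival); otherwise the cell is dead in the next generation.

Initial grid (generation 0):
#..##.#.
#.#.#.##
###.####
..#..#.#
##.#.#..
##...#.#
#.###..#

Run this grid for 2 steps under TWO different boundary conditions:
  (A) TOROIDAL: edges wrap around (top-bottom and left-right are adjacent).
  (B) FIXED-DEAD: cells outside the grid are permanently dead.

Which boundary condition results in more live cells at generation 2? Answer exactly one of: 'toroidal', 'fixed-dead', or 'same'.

Under TOROIDAL boundary, generation 2:
........
...#....
...#....
........
........
........
........
Population = 2

Under FIXED-DEAD boundary, generation 2:
.###....
#.#.##..
...#....
.#......
......#.
.#.#.##.
...###..
Population = 17

Comparison: toroidal=2, fixed-dead=17 -> fixed-dead

Answer: fixed-dead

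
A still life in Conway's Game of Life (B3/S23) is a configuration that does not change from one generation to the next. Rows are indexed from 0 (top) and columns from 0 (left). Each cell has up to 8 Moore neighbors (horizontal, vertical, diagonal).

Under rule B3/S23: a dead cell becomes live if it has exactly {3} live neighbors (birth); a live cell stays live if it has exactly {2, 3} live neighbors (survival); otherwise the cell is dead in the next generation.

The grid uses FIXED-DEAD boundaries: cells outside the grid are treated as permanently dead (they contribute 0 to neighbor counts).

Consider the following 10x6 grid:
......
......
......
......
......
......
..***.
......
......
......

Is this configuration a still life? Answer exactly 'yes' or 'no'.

Answer: no

Derivation:
Compute generation 1 and compare to generation 0 (given above):
Generation 1:
......
......
......
......
......
...*..
...*..
...*..
......
......
Cell (5,3) differs: gen0=0 vs gen1=1 -> NOT a still life.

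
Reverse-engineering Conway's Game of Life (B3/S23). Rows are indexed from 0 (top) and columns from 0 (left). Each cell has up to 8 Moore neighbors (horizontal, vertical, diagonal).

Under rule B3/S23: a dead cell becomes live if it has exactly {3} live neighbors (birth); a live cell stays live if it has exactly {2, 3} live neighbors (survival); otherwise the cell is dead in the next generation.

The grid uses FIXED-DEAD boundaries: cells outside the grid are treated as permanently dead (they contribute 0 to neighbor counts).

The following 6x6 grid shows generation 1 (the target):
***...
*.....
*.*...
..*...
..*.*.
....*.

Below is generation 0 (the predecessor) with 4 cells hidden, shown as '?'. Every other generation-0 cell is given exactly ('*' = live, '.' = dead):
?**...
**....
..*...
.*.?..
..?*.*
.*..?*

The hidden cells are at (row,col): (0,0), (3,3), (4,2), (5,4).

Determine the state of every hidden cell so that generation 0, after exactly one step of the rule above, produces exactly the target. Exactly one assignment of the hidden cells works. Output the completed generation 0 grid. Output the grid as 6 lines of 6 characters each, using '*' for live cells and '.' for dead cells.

Hidden generation-0 cells (in order): (0,0), (3,3), (4,2), (5,4).
A hidden cell only influences target cells in its own 3x3 neighborhood. Try each of the 2^4 = 16 assignments, step the completed generation 0 forward once under B3/S23, and compare with the target:
  (0,0)=. (3,3)=. (4,2)=. (5,4)=. -> step reproduces the target at every cell -> ACCEPT
  (0,0)=. (3,3)=. (4,2)=. (5,4)=* -> step gives (4,4)='.' but target has '*' -> reject
  (0,0)=. (3,3)=. (4,2)=* (5,4)=. -> step gives (3,1)='*' but target has '.' -> reject
  (0,0)=. (3,3)=. (4,2)=* (5,4)=* -> step gives (3,1)='*' but target has '.' -> reject
  (0,0)=. (3,3)=* (4,2)=. (5,4)=. -> step gives (3,2)='.' but target has '*' -> reject
  (0,0)=. (3,3)=* (4,2)=. (5,4)=* -> step gives (3,2)='.' but target has '*' -> reject
  (0,0)=. (3,3)=* (4,2)=* (5,4)=. -> step gives (3,1)='*' but target has '.' -> reject
  (0,0)=. (3,3)=* (4,2)=* (5,4)=* -> step gives (3,1)='*' but target has '.' -> reject
  (0,0)=* (3,3)=. (4,2)=. (5,4)=. -> step gives (0,1)='.' but target has '*' -> reject
  (0,0)=* (3,3)=. (4,2)=. (5,4)=* -> step gives (0,1)='.' but target has '*' -> reject
  (0,0)=* (3,3)=. (4,2)=* (5,4)=. -> step gives (0,1)='.' but target has '*' -> reject
  (0,0)=* (3,3)=. (4,2)=* (5,4)=* -> step gives (0,1)='.' but target has '*' -> reject
  (0,0)=* (3,3)=* (4,2)=. (5,4)=. -> step gives (0,1)='.' but target has '*' -> reject
  (0,0)=* (3,3)=* (4,2)=. (5,4)=* -> step gives (0,1)='.' but target has '*' -> reject
  (0,0)=* (3,3)=* (4,2)=* (5,4)=. -> step gives (0,1)='.' but target has '*' -> reject
  (0,0)=* (3,3)=* (4,2)=* (5,4)=* -> step gives (0,1)='.' but target has '*' -> reject
Unique solution: (0,0)=dead, (3,3)=dead, (4,2)=dead, (5,4)=dead.
Check: live-neighbor counts of every cell in the completed generation 0:
332100
244200
342100
113221
223031
102131
Applying B3/S23 to generation 0 with these counts gives:
***...
*.....
*.*...
..*...
..*.*.
....*.
which matches the target exactly.

Answer: .**...
**....
..*...
.*....
...*.*
.*...*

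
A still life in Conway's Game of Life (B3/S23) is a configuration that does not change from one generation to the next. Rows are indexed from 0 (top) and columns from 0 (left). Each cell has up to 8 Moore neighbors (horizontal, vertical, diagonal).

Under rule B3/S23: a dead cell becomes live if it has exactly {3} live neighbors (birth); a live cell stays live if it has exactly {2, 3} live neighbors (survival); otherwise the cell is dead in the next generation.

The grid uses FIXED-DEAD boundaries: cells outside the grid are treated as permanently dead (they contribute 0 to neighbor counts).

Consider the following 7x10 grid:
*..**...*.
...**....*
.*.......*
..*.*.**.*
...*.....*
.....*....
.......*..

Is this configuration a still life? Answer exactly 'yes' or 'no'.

Compute generation 1 and compare to generation 0 (given above):
Generation 1:
...**.....
..***...**
..*.**...*
..**.....*
...****.*.
..........
..........
Cell (0,0) differs: gen0=1 vs gen1=0 -> NOT a still life.

Answer: no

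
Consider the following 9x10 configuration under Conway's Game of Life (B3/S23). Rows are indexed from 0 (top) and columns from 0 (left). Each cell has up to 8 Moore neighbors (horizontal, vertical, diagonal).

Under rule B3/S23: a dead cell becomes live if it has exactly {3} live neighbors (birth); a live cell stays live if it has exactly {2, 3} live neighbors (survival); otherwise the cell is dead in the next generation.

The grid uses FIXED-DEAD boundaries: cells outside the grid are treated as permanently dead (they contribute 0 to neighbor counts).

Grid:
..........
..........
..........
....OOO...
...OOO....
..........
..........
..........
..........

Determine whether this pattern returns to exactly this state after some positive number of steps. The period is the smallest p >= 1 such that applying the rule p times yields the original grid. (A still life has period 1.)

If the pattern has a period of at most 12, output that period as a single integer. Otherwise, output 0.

Answer: 2

Derivation:
Simulating and comparing each generation to the original:
Gen 0 (original, given above): 6 live cells
Gen 1: 6 live cells, differs from original
Gen 2: 6 live cells, MATCHES original -> period = 2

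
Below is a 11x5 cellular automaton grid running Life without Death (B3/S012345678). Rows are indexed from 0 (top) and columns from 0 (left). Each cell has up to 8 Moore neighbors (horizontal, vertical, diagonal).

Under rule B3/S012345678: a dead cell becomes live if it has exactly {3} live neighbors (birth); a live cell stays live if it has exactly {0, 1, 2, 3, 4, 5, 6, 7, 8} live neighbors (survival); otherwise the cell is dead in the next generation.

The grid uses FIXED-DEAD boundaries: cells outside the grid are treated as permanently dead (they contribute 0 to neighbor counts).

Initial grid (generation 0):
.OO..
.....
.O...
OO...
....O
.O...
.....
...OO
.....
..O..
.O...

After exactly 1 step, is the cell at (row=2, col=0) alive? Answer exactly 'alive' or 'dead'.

Simulating step by step:
Generation 0 (given above): 11 live cells
Generation 1: 17 live cells
.OO..
.OO..
OO...
OO...
OO..O
.O...
.....
...OO
...O.
..O..
.O...

Cell (2,0) at generation 1: 1 -> alive

Answer: alive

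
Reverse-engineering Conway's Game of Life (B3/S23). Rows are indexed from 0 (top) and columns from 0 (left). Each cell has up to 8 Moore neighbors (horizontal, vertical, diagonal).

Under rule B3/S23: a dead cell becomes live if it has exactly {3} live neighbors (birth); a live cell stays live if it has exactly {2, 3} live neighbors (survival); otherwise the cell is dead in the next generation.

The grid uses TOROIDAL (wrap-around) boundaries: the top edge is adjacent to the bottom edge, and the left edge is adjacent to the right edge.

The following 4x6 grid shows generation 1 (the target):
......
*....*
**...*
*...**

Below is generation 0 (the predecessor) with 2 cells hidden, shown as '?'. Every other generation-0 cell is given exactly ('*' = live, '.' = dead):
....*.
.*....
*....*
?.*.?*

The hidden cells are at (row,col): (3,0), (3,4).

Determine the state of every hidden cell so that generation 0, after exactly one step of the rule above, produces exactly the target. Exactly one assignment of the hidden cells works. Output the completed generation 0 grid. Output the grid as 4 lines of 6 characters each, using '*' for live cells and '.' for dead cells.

Answer: ....*.
.*....
*....*
..*..*

Derivation:
Hidden generation-0 cells (in order): (3,0), (3,4).
A hidden cell only influences target cells in its own 3x3 neighborhood. Try each of the 2^2 = 4 assignments, step the completed generation 0 forward once under B3/S23, and compare with the target:
  (3,0)=. (3,4)=. -> step reproduces the target at every cell -> ACCEPT
  (3,0)=. (3,4)=* -> step gives (0,3)='*' but target has '.' -> reject
  (3,0)=* (3,4)=. -> step gives (0,0)='*' but target has '.' -> reject
  (3,0)=* (3,4)=* -> step gives (0,0)='*' but target has '.' -> reject
Unique solution: (3,0)=dead, (3,4)=dead.
Check: live-neighbor counts of every cell in the completed generation 0:
222212
311123
332122
320233
Applying B3/S23 to generation 0 with these counts gives:
......
*....*
**...*
*...**
which matches the target exactly.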